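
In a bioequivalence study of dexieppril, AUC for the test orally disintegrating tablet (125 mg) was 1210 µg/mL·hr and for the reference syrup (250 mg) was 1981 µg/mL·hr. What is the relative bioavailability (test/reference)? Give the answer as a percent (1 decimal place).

F_rel = 122.2%

F_rel = (AUC_test/D_test) / (AUC_ref/D_ref)
      = (1210/125) / (1981/250)
      = 9.68 / 7.924 = 1.2216 = 122.16%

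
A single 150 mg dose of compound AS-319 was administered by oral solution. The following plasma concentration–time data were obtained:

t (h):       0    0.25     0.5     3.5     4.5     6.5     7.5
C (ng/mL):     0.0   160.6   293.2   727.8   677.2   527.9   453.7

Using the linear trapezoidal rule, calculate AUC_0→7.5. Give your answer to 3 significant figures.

Trapezoidal AUC_0→7.5:
  [0→0.25]: (0.0+160.6)/2 × 0.25 = 20.075
  [0.25→0.5]: (160.6+293.2)/2 × 0.25 = 56.725
  [0.5→3.5]: (293.2+727.8)/2 × 3 = 1531.5
  [3.5→4.5]: (727.8+677.2)/2 × 1 = 702.5
  [4.5→6.5]: (677.2+527.9)/2 × 2 = 1205.1
  [6.5→7.5]: (527.9+453.7)/2 × 1 = 490.8
  Sum = 4006.7 ng/mL·h

AUC = 4010 ng/mL·h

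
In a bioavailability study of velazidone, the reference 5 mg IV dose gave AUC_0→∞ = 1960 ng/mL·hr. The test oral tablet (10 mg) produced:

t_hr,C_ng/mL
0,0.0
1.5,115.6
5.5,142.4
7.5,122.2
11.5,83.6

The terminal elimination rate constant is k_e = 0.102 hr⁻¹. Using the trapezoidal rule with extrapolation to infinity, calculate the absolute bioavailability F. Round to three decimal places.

Trapezoidal AUC_0→11.5 (oral tablet):
  [0→1.5]: (0.0+115.6)/2 × 1.5 = 86.7
  [1.5→5.5]: (115.6+142.4)/2 × 4 = 516.0
  [5.5→7.5]: (142.4+122.2)/2 × 2 = 264.6
  [7.5→11.5]: (122.2+83.6)/2 × 4 = 411.6
  Sum = 1278.9 ng/mL·hr
Tail: C_last/k_e = 83.6/0.102 = 819.608
AUC_0→∞ (oral tablet) = 1278.9 + 819.608 = 2098.508 ng/mL·hr
F = (AUC_ev/D_ev)/(AUC_iv/D_iv) = (2098.508/10)/(1960/5) = 209.8508/392 = 0.5353

F = 0.535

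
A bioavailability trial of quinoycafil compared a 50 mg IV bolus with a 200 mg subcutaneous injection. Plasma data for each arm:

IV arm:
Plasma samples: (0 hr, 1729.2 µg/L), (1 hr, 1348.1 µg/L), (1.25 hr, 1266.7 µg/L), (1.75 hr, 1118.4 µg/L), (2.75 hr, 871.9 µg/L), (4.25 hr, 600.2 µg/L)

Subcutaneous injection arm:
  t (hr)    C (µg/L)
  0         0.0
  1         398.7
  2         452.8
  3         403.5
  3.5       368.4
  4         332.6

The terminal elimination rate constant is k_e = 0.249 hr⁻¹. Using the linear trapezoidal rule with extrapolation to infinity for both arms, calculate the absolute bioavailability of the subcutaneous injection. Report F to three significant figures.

Trapezoidal AUC_0→4.25 (IV):
  [0→1]: (1729.2+1348.1)/2 × 1 = 1538.65
  [1→1.25]: (1348.1+1266.7)/2 × 0.25 = 326.85
  [1.25→1.75]: (1266.7+1118.4)/2 × 0.5 = 596.275
  [1.75→2.75]: (1118.4+871.9)/2 × 1 = 995.15
  [2.75→4.25]: (871.9+600.2)/2 × 1.5 = 1104.075
  Sum = 4561.0 µg/L·hr
IV tail: 600.2/0.249 = 2410.442; AUC_iv,0→∞ = 4561.0 + 2410.442 = 6971.442 µg/L·hr
Trapezoidal AUC_0→4 (subcutaneous injection):
  [0→1]: (0.0+398.7)/2 × 1 = 199.35
  [1→2]: (398.7+452.8)/2 × 1 = 425.75
  [2→3]: (452.8+403.5)/2 × 1 = 428.15
  [3→3.5]: (403.5+368.4)/2 × 0.5 = 192.975
  [3.5→4]: (368.4+332.6)/2 × 0.5 = 175.25
  Sum = 1421.475 µg/L·hr
subcutaneous injection tail: 332.6/0.249 = 1335.743; AUC_ev,0→∞ = 1421.475 + 1335.743 = 2757.218 µg/L·hr
F = (AUC_ev/D_ev)/(AUC_iv/D_iv) = (2757.218/200)/(6971.442/50) = 13.78609/139.42884 = 0.0989

F = 0.0989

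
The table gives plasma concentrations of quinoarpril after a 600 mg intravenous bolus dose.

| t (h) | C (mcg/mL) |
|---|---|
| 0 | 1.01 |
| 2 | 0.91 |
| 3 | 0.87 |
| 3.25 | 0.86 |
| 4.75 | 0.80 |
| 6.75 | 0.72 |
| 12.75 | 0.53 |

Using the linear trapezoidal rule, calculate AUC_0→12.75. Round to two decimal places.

AUC = 9.54 mcg/mL·h

Trapezoidal AUC_0→12.75:
  [0→2]: (1.01+0.91)/2 × 2 = 1.92
  [2→3]: (0.91+0.87)/2 × 1 = 0.89
  [3→3.25]: (0.87+0.86)/2 × 0.25 = 0.21625
  [3.25→4.75]: (0.86+0.80)/2 × 1.5 = 1.245
  [4.75→6.75]: (0.80+0.72)/2 × 2 = 1.52
  [6.75→12.75]: (0.72+0.53)/2 × 6 = 3.75
  Sum = 9.54125 mcg/mL·h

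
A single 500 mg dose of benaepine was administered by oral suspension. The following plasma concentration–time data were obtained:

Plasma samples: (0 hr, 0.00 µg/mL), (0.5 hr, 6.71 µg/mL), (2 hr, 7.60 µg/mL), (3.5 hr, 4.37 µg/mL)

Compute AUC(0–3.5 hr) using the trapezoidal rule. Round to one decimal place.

AUC = 21.4 µg/mL·hr

Trapezoidal AUC_0→3.5:
  [0→0.5]: (0.00+6.71)/2 × 0.5 = 1.6775
  [0.5→2]: (6.71+7.60)/2 × 1.5 = 10.7325
  [2→3.5]: (7.60+4.37)/2 × 1.5 = 8.9775
  Sum = 21.3875 µg/mL·hr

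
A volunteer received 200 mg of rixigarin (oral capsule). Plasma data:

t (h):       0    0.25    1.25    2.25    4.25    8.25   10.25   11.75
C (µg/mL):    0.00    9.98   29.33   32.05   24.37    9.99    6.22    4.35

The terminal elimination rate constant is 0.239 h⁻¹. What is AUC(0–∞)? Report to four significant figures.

Trapezoidal AUC_0→11.75:
  [0→0.25]: (0.00+9.98)/2 × 0.25 = 1.2475
  [0.25→1.25]: (9.98+29.33)/2 × 1 = 19.655
  [1.25→2.25]: (29.33+32.05)/2 × 1 = 30.69
  [2.25→4.25]: (32.05+24.37)/2 × 2 = 56.42
  [4.25→8.25]: (24.37+9.99)/2 × 4 = 68.72
  [8.25→10.25]: (9.99+6.22)/2 × 2 = 16.21
  [10.25→11.75]: (6.22+4.35)/2 × 1.5 = 7.9275
  Sum = 200.87 µg/mL·h
Extrapolated tail: C_last / k_e = 4.35 / 0.239 = 18.201
AUC_0→∞ = 200.87 + 18.201 = 219.071 µg/mL·h

AUC = 219.1 µg/mL·h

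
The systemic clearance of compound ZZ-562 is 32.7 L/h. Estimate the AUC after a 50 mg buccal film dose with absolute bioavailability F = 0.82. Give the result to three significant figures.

AUC = 1.25 mg/L·h

AUC_0→∞ = F × Dose / CL
        = 0.82 × 50 / 32.7 = 1.25382 mg/L·h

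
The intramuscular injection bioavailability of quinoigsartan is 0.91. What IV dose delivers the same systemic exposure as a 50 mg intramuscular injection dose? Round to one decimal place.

Systemic exposure from an extravascular dose = F × D_ev, so the equivalent IV dose is F × D_ev.
D_iv = F × D_ev = 0.91 × 50 = 45.5 mg

D_iv = 45.5 mg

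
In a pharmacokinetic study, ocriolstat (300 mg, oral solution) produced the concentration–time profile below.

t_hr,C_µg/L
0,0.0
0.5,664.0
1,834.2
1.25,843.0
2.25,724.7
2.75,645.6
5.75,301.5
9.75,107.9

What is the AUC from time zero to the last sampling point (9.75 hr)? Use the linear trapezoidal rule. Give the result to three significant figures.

Trapezoidal AUC_0→9.75:
  [0→0.5]: (0.0+664.0)/2 × 0.5 = 166.0
  [0.5→1]: (664.0+834.2)/2 × 0.5 = 374.55
  [1→1.25]: (834.2+843.0)/2 × 0.25 = 209.65
  [1.25→2.25]: (843.0+724.7)/2 × 1 = 783.85
  [2.25→2.75]: (724.7+645.6)/2 × 0.5 = 342.575
  [2.75→5.75]: (645.6+301.5)/2 × 3 = 1420.65
  [5.75→9.75]: (301.5+107.9)/2 × 4 = 818.8
  Sum = 4116.075 µg/L·hr

AUC = 4120 µg/L·hr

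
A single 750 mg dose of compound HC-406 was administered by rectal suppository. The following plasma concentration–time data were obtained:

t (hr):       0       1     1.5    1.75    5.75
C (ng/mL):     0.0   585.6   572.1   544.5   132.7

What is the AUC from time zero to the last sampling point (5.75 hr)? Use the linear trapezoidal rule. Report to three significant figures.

Trapezoidal AUC_0→5.75:
  [0→1]: (0.0+585.6)/2 × 1 = 292.8
  [1→1.5]: (585.6+572.1)/2 × 0.5 = 289.425
  [1.5→1.75]: (572.1+544.5)/2 × 0.25 = 139.575
  [1.75→5.75]: (544.5+132.7)/2 × 4 = 1354.4
  Sum = 2076.2 ng/mL·hr

AUC = 2080 ng/mL·hr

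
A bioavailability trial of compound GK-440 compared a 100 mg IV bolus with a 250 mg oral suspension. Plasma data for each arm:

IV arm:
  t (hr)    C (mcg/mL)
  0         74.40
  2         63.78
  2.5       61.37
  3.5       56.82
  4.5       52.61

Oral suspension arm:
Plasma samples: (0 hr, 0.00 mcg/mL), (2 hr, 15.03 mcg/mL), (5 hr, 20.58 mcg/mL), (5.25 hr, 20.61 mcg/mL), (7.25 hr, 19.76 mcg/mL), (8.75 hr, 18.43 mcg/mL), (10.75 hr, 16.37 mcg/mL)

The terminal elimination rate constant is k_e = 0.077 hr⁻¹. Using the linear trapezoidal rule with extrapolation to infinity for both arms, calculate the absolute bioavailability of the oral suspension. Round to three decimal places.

Trapezoidal AUC_0→4.5 (IV):
  [0→2]: (74.40+63.78)/2 × 2 = 138.18
  [2→2.5]: (63.78+61.37)/2 × 0.5 = 31.2875
  [2.5→3.5]: (61.37+56.82)/2 × 1 = 59.095
  [3.5→4.5]: (56.82+52.61)/2 × 1 = 54.715
  Sum = 283.2775 mcg/mL·hr
IV tail: 52.61/0.077 = 683.247; AUC_iv,0→∞ = 283.2775 + 683.247 = 966.5245 mcg/mL·hr
Trapezoidal AUC_0→10.75 (oral suspension):
  [0→2]: (0.00+15.03)/2 × 2 = 15.03
  [2→5]: (15.03+20.58)/2 × 3 = 53.415
  [5→5.25]: (20.58+20.61)/2 × 0.25 = 5.14875
  [5.25→7.25]: (20.61+19.76)/2 × 2 = 40.37
  [7.25→8.75]: (19.76+18.43)/2 × 1.5 = 28.6425
  [8.75→10.75]: (18.43+16.37)/2 × 2 = 34.8
  Sum = 177.40625 mcg/mL·hr
oral suspension tail: 16.37/0.077 = 212.597; AUC_ev,0→∞ = 177.40625 + 212.597 = 390.00325 mcg/mL·hr
F = (AUC_ev/D_ev)/(AUC_iv/D_iv) = (390.00325/250)/(966.5245/100) = 1.560013/9.665245 = 0.1614

F = 0.161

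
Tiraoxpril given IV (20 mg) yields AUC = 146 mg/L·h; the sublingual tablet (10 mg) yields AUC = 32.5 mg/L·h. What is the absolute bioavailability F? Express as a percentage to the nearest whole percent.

F = (AUC_ev / D_ev) / (AUC_iv / D_iv)
  = (32.5/10) / (146/20)
  = 3.25 / 7.3 = 0.4452
  = 44.52%

F = 45%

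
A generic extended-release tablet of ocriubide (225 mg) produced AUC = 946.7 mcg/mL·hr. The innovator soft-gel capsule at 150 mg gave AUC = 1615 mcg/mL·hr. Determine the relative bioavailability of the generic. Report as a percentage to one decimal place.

F_rel = (AUC_test/D_test) / (AUC_ref/D_ref)
      = (946.7/225) / (1615/150)
      = 4.20756 / 10.7667 = 0.3908 = 39.08%

F_rel = 39.1%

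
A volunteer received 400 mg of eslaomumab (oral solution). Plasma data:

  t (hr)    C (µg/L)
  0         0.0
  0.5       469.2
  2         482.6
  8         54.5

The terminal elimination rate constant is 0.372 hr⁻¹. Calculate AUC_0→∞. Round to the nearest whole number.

AUC = 2589 µg/L·hr

Trapezoidal AUC_0→8:
  [0→0.5]: (0.0+469.2)/2 × 0.5 = 117.3
  [0.5→2]: (469.2+482.6)/2 × 1.5 = 713.85
  [2→8]: (482.6+54.5)/2 × 6 = 1611.3
  Sum = 2442.45 µg/L·hr
Extrapolated tail: C_last / k_e = 54.5 / 0.372 = 146.505
AUC_0→∞ = 2442.45 + 146.505 = 2588.955 µg/L·hr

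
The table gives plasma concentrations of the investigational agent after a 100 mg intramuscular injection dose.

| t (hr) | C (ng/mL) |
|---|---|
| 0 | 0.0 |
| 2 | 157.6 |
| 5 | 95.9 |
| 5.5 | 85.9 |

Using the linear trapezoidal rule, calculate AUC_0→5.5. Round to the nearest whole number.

Trapezoidal AUC_0→5.5:
  [0→2]: (0.0+157.6)/2 × 2 = 157.6
  [2→5]: (157.6+95.9)/2 × 3 = 380.25
  [5→5.5]: (95.9+85.9)/2 × 0.5 = 45.45
  Sum = 583.3 ng/mL·hr

AUC = 583 ng/mL·hr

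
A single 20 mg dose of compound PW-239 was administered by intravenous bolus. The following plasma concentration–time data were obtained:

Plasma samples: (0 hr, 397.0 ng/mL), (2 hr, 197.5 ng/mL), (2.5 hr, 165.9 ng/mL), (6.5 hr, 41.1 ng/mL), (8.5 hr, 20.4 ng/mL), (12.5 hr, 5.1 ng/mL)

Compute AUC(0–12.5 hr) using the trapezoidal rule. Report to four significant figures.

AUC = 1212 ng/mL·hr

Trapezoidal AUC_0→12.5:
  [0→2]: (397.0+197.5)/2 × 2 = 594.5
  [2→2.5]: (197.5+165.9)/2 × 0.5 = 90.85
  [2.5→6.5]: (165.9+41.1)/2 × 4 = 414.0
  [6.5→8.5]: (41.1+20.4)/2 × 2 = 61.5
  [8.5→12.5]: (20.4+5.1)/2 × 4 = 51.0
  Sum = 1211.85 ng/mL·hr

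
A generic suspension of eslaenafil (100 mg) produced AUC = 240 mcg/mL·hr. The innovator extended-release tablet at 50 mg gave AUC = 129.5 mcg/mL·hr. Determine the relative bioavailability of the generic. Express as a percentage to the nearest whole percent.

F_rel = 93%

F_rel = (AUC_test/D_test) / (AUC_ref/D_ref)
      = (240/100) / (129.5/50)
      = 2.4 / 2.59 = 0.9266 = 92.66%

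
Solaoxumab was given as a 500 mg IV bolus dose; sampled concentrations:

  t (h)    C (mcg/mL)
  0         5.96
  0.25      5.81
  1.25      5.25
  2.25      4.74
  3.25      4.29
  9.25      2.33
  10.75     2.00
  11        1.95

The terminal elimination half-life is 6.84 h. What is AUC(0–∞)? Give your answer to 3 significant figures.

Trapezoidal AUC_0→11:
  [0→0.25]: (5.96+5.81)/2 × 0.25 = 1.47125
  [0.25→1.25]: (5.81+5.25)/2 × 1 = 5.53
  [1.25→2.25]: (5.25+4.74)/2 × 1 = 4.995
  [2.25→3.25]: (4.74+4.29)/2 × 1 = 4.515
  [3.25→9.25]: (4.29+2.33)/2 × 6 = 19.86
  [9.25→10.75]: (2.33+2.00)/2 × 1.5 = 3.2475
  [10.75→11]: (2.00+1.95)/2 × 0.25 = 0.49375
  Sum = 40.1125 mcg/mL·h
k_e = ln2 / t½ = 0.693147 / 6.84 = 0.1013 h^-1
Extrapolated tail: C_last / k_e = 1.95 / 0.1013 = 19.250
AUC_0→∞ = 40.1125 + 19.250 = 59.3625 mcg/mL·h

AUC = 59.4 mcg/mL·h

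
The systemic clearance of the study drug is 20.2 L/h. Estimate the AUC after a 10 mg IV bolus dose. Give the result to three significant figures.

AUC = 0.495 mg/L·h

AUC_0→∞ = Dose_iv / CL
        = 10 / 20.2 = 0.49505 mg/L·h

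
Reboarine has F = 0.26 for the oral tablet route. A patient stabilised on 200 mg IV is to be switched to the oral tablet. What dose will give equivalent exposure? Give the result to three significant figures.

D_oral = 769 mg

For equal systemic exposure: F × D_ev = D_iv
D_ev = D_iv / F = 200 / 0.26 = 769.231 mg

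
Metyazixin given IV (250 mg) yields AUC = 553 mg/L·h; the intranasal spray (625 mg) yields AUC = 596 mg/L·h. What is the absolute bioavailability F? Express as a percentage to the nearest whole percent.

F = (AUC_ev / D_ev) / (AUC_iv / D_iv)
  = (596/625) / (553/250)
  = 0.9536 / 2.212 = 0.4311
  = 43.11%

F = 43%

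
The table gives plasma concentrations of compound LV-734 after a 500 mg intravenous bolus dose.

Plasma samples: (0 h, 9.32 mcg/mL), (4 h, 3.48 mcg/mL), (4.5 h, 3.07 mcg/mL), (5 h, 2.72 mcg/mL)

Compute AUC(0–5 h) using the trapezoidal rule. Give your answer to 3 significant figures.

Trapezoidal AUC_0→5:
  [0→4]: (9.32+3.48)/2 × 4 = 25.6
  [4→4.5]: (3.48+3.07)/2 × 0.5 = 1.6375
  [4.5→5]: (3.07+2.72)/2 × 0.5 = 1.4475
  Sum = 28.685 mcg/mL·h

AUC = 28.7 mcg/mL·h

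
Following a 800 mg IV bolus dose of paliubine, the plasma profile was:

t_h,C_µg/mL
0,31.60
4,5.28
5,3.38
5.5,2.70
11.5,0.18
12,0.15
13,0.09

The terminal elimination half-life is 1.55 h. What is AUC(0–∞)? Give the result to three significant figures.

AUC = 88.7 µg/mL·h

Trapezoidal AUC_0→13:
  [0→4]: (31.60+5.28)/2 × 4 = 73.76
  [4→5]: (5.28+3.38)/2 × 1 = 4.33
  [5→5.5]: (3.38+2.70)/2 × 0.5 = 1.52
  [5.5→11.5]: (2.70+0.18)/2 × 6 = 8.64
  [11.5→12]: (0.18+0.15)/2 × 0.5 = 0.0825
  [12→13]: (0.15+0.09)/2 × 1 = 0.12
  Sum = 88.4525 µg/mL·h
k_e = ln2 / t½ = 0.693147 / 1.55 = 0.4472 h^-1
Extrapolated tail: C_last / k_e = 0.09 / 0.4472 = 0.201
AUC_0→∞ = 88.4525 + 0.201 = 88.6535 µg/mL·h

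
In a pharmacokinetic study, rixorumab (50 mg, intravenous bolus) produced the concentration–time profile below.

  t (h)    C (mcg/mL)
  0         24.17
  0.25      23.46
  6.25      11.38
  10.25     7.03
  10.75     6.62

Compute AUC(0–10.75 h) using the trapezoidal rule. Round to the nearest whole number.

AUC = 151 mcg/mL·h

Trapezoidal AUC_0→10.75:
  [0→0.25]: (24.17+23.46)/2 × 0.25 = 5.95375
  [0.25→6.25]: (23.46+11.38)/2 × 6 = 104.52
  [6.25→10.25]: (11.38+7.03)/2 × 4 = 36.82
  [10.25→10.75]: (7.03+6.62)/2 × 0.5 = 3.4125
  Sum = 150.70625 mcg/mL·h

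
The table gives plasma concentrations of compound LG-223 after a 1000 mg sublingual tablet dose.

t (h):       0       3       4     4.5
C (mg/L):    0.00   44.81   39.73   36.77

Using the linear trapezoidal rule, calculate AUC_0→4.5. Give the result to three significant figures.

Trapezoidal AUC_0→4.5:
  [0→3]: (0.00+44.81)/2 × 3 = 67.215
  [3→4]: (44.81+39.73)/2 × 1 = 42.27
  [4→4.5]: (39.73+36.77)/2 × 0.5 = 19.125
  Sum = 128.61 mg/L·h

AUC = 129 mg/L·h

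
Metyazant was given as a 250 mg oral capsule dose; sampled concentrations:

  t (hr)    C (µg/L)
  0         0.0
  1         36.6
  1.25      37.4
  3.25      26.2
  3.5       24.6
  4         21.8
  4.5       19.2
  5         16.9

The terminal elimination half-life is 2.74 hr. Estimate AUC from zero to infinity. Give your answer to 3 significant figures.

AUC = 195 µg/L·hr

Trapezoidal AUC_0→5:
  [0→1]: (0.0+36.6)/2 × 1 = 18.3
  [1→1.25]: (36.6+37.4)/2 × 0.25 = 9.25
  [1.25→3.25]: (37.4+26.2)/2 × 2 = 63.6
  [3.25→3.5]: (26.2+24.6)/2 × 0.25 = 6.35
  [3.5→4]: (24.6+21.8)/2 × 0.5 = 11.6
  [4→4.5]: (21.8+19.2)/2 × 0.5 = 10.25
  [4.5→5]: (19.2+16.9)/2 × 0.5 = 9.025
  Sum = 128.375 µg/L·hr
k_e = ln2 / t½ = 0.693147 / 2.74 = 0.2530 hr^-1
Extrapolated tail: C_last / k_e = 16.9 / 0.253 = 66.798
AUC_0→∞ = 128.375 + 66.798 = 195.173 µg/L·hr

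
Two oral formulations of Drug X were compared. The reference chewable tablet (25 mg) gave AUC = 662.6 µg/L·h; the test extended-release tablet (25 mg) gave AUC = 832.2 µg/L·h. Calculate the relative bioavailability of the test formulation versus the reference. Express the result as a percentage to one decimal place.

F_rel = 125.6%

F_rel = (AUC_test/D_test) / (AUC_ref/D_ref)
      = (832.2/25) / (662.6/25)
      = 33.288 / 26.504 = 1.2560 = 125.60%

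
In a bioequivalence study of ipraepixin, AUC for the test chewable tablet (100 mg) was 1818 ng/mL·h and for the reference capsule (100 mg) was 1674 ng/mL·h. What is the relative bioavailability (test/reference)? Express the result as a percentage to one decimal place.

F_rel = (AUC_test/D_test) / (AUC_ref/D_ref)
      = (1818/100) / (1674/100)
      = 18.18 / 16.74 = 1.0860 = 108.60%

F_rel = 108.6%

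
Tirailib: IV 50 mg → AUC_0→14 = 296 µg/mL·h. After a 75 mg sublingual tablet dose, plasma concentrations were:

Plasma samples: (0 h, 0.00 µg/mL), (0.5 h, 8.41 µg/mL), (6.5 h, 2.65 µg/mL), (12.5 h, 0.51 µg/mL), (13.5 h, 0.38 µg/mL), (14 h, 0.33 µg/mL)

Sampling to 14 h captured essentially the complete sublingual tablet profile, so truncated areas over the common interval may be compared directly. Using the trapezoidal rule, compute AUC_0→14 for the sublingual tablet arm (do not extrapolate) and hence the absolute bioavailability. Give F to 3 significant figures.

F = 0.102

Trapezoidal AUC_0→14 (sublingual tablet):
  [0→0.5]: (0.00+8.41)/2 × 0.5 = 2.1025
  [0.5→6.5]: (8.41+2.65)/2 × 6 = 33.18
  [6.5→12.5]: (2.65+0.51)/2 × 6 = 9.48
  [12.5→13.5]: (0.51+0.38)/2 × 1 = 0.445
  [13.5→14]: (0.38+0.33)/2 × 0.5 = 0.1775
  Sum = 45.385 µg/mL·h
F = (AUC_ev/D_ev)/(AUC_iv/D_iv) = (45.385/75)/(296/50) = 0.605133/5.92 = 0.1022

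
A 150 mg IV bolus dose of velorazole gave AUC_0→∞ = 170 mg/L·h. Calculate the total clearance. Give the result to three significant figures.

CL = 0.882 L/h

CL = Dose_iv / AUC_0→∞
   = 150 / 170 = 0.882353 L/h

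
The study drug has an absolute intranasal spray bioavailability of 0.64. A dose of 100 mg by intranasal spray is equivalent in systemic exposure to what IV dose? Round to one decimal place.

D_iv = 64.0 mg

Systemic exposure from an extravascular dose = F × D_ev, so the equivalent IV dose is F × D_ev.
D_iv = F × D_ev = 0.64 × 100 = 64 mg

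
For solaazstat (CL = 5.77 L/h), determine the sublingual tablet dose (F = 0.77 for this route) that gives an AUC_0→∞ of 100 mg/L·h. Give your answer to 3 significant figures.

Dose = CL × AUC_0→∞ / F
     = 5.77 × 100 / 0.77 = 749.351 mg

Dose = 749 mg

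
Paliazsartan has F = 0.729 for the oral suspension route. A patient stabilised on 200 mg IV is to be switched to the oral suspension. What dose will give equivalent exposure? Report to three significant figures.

D_oral = 274 mg

For equal systemic exposure: F × D_ev = D_iv
D_ev = D_iv / F = 200 / 0.729 = 274.348 mg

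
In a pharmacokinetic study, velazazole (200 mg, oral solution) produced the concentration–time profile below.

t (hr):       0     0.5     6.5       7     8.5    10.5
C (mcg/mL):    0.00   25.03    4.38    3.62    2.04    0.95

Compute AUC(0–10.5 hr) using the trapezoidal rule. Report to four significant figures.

AUC = 103.7 mcg/mL·hr

Trapezoidal AUC_0→10.5:
  [0→0.5]: (0.00+25.03)/2 × 0.5 = 6.2575
  [0.5→6.5]: (25.03+4.38)/2 × 6 = 88.23
  [6.5→7]: (4.38+3.62)/2 × 0.5 = 2.0
  [7→8.5]: (3.62+2.04)/2 × 1.5 = 4.245
  [8.5→10.5]: (2.04+0.95)/2 × 2 = 2.99
  Sum = 103.7225 mcg/mL·hr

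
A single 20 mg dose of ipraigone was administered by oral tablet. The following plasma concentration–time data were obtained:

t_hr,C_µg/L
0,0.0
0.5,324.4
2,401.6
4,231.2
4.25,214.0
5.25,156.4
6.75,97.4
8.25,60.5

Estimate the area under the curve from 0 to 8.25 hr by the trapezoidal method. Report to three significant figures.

Trapezoidal AUC_0→8.25:
  [0→0.5]: (0.0+324.4)/2 × 0.5 = 81.1
  [0.5→2]: (324.4+401.6)/2 × 1.5 = 544.5
  [2→4]: (401.6+231.2)/2 × 2 = 632.8
  [4→4.25]: (231.2+214.0)/2 × 0.25 = 55.65
  [4.25→5.25]: (214.0+156.4)/2 × 1 = 185.2
  [5.25→6.75]: (156.4+97.4)/2 × 1.5 = 190.35
  [6.75→8.25]: (97.4+60.5)/2 × 1.5 = 118.425
  Sum = 1808.025 µg/L·hr

AUC = 1810 µg/L·hr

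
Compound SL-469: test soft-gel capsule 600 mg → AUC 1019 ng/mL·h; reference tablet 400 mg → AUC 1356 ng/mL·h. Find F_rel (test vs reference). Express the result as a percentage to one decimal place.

F_rel = 50.1%

F_rel = (AUC_test/D_test) / (AUC_ref/D_ref)
      = (1019/600) / (1356/400)
      = 1.69833 / 3.39 = 0.5010 = 50.10%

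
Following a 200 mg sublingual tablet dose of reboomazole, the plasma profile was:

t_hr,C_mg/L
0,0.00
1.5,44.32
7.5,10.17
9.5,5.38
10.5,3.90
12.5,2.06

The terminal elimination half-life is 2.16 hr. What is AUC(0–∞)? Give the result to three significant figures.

Trapezoidal AUC_0→12.5:
  [0→1.5]: (0.00+44.32)/2 × 1.5 = 33.24
  [1.5→7.5]: (44.32+10.17)/2 × 6 = 163.47
  [7.5→9.5]: (10.17+5.38)/2 × 2 = 15.55
  [9.5→10.5]: (5.38+3.90)/2 × 1 = 4.64
  [10.5→12.5]: (3.90+2.06)/2 × 2 = 5.96
  Sum = 222.86 mg/L·hr
k_e = ln2 / t½ = 0.693147 / 2.16 = 0.3209 hr^-1
Extrapolated tail: C_last / k_e = 2.06 / 0.3209 = 6.419
AUC_0→∞ = 222.86 + 6.419 = 229.279 mg/L·hr

AUC = 229 mg/L·hr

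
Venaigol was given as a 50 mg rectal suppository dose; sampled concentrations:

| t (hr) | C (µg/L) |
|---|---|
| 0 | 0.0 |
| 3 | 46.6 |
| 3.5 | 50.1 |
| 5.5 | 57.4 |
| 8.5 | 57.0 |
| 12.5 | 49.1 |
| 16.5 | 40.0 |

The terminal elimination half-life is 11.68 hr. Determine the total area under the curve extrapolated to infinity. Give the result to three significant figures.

AUC = 1440 µg/L·hr

Trapezoidal AUC_0→16.5:
  [0→3]: (0.0+46.6)/2 × 3 = 69.9
  [3→3.5]: (46.6+50.1)/2 × 0.5 = 24.175
  [3.5→5.5]: (50.1+57.4)/2 × 2 = 107.5
  [5.5→8.5]: (57.4+57.0)/2 × 3 = 171.6
  [8.5→12.5]: (57.0+49.1)/2 × 4 = 212.2
  [12.5→16.5]: (49.1+40.0)/2 × 4 = 178.2
  Sum = 763.575 µg/L·hr
k_e = ln2 / t½ = 0.693147 / 11.68 = 0.0593 hr^-1
Extrapolated tail: C_last / k_e = 40.0 / 0.0593 = 674.536
AUC_0→∞ = 763.575 + 674.536 = 1438.111 µg/L·hr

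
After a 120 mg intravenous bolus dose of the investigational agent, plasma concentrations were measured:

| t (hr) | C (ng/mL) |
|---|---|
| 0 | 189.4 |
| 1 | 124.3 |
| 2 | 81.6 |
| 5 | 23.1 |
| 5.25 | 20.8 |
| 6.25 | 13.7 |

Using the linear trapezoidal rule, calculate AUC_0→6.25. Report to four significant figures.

Trapezoidal AUC_0→6.25:
  [0→1]: (189.4+124.3)/2 × 1 = 156.85
  [1→2]: (124.3+81.6)/2 × 1 = 102.95
  [2→5]: (81.6+23.1)/2 × 3 = 157.05
  [5→5.25]: (23.1+20.8)/2 × 0.25 = 5.4875
  [5.25→6.25]: (20.8+13.7)/2 × 1 = 17.25
  Sum = 439.5875 ng/mL·hr

AUC = 439.6 ng/mL·hr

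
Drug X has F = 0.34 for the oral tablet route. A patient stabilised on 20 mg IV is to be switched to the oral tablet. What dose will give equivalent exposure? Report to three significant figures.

D_oral = 58.8 mg

For equal systemic exposure: F × D_ev = D_iv
D_ev = D_iv / F = 20 / 0.34 = 58.8235 mg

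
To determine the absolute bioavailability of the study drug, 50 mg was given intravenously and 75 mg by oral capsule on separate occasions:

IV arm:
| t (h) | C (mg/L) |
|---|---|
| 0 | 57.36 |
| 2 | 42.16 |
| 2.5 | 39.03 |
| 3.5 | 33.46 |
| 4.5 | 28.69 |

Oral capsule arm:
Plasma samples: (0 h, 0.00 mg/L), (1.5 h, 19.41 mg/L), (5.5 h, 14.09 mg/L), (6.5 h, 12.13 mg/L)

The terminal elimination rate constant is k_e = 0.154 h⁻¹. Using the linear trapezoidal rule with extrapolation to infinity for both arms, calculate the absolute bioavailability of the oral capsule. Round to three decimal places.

Trapezoidal AUC_0→4.5 (IV):
  [0→2]: (57.36+42.16)/2 × 2 = 99.52
  [2→2.5]: (42.16+39.03)/2 × 0.5 = 20.2975
  [2.5→3.5]: (39.03+33.46)/2 × 1 = 36.245
  [3.5→4.5]: (33.46+28.69)/2 × 1 = 31.075
  Sum = 187.1375 mg/L·h
IV tail: 28.69/0.154 = 186.299; AUC_iv,0→∞ = 187.1375 + 186.299 = 373.4365 mg/L·h
Trapezoidal AUC_0→6.5 (oral capsule):
  [0→1.5]: (0.00+19.41)/2 × 1.5 = 14.5575
  [1.5→5.5]: (19.41+14.09)/2 × 4 = 67.0
  [5.5→6.5]: (14.09+12.13)/2 × 1 = 13.11
  Sum = 94.6675 mg/L·h
oral capsule tail: 12.13/0.154 = 78.766; AUC_ev,0→∞ = 94.6675 + 78.766 = 173.4335 mg/L·h
F = (AUC_ev/D_ev)/(AUC_iv/D_iv) = (173.4335/75)/(373.4365/50) = 2.31245/7.46873 = 0.3096

F = 0.310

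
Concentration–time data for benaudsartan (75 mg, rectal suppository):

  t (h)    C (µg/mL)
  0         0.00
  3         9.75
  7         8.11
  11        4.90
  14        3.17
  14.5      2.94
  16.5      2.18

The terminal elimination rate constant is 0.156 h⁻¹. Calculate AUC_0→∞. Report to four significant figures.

AUC = 109.1 µg/mL·h

Trapezoidal AUC_0→16.5:
  [0→3]: (0.00+9.75)/2 × 3 = 14.625
  [3→7]: (9.75+8.11)/2 × 4 = 35.72
  [7→11]: (8.11+4.90)/2 × 4 = 26.02
  [11→14]: (4.90+3.17)/2 × 3 = 12.105
  [14→14.5]: (3.17+2.94)/2 × 0.5 = 1.5275
  [14.5→16.5]: (2.94+2.18)/2 × 2 = 5.12
  Sum = 95.1175 µg/mL·h
Extrapolated tail: C_last / k_e = 2.18 / 0.156 = 13.974
AUC_0→∞ = 95.1175 + 13.974 = 109.0915 µg/mL·h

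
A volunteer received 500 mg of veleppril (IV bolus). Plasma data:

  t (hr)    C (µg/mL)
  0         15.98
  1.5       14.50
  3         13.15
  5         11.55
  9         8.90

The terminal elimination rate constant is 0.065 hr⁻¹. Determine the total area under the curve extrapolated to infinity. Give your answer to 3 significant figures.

Trapezoidal AUC_0→9:
  [0→1.5]: (15.98+14.50)/2 × 1.5 = 22.86
  [1.5→3]: (14.50+13.15)/2 × 1.5 = 20.7375
  [3→5]: (13.15+11.55)/2 × 2 = 24.7
  [5→9]: (11.55+8.90)/2 × 4 = 40.9
  Sum = 109.1975 µg/mL·hr
Extrapolated tail: C_last / k_e = 8.90 / 0.065 = 136.923
AUC_0→∞ = 109.1975 + 136.923 = 246.1205 µg/mL·hr

AUC = 246 µg/mL·hr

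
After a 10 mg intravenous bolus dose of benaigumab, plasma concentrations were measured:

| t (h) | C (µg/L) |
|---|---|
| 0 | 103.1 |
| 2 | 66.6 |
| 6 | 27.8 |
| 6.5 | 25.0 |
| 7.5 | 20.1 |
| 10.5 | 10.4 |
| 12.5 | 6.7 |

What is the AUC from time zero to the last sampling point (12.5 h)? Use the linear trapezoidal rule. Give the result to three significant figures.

AUC = 457 µg/L·h

Trapezoidal AUC_0→12.5:
  [0→2]: (103.1+66.6)/2 × 2 = 169.7
  [2→6]: (66.6+27.8)/2 × 4 = 188.8
  [6→6.5]: (27.8+25.0)/2 × 0.5 = 13.2
  [6.5→7.5]: (25.0+20.1)/2 × 1 = 22.55
  [7.5→10.5]: (20.1+10.4)/2 × 3 = 45.75
  [10.5→12.5]: (10.4+6.7)/2 × 2 = 17.1
  Sum = 457.1 µg/L·h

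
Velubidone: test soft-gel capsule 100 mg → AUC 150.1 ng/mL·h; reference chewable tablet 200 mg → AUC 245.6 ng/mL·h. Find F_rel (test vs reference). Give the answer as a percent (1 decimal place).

F_rel = 122.2%

F_rel = (AUC_test/D_test) / (AUC_ref/D_ref)
      = (150.1/100) / (245.6/200)
      = 1.501 / 1.228 = 1.2223 = 122.23%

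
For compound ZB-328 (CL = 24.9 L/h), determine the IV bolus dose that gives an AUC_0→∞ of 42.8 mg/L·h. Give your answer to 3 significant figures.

Dose_iv = CL × AUC_0→∞
     = 24.9 × 42.8 = 1065.72 mg

Dose = 1070 mg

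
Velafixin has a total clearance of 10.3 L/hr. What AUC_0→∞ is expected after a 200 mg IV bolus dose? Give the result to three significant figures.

AUC = 19.4 mg/L·hr

AUC_0→∞ = Dose_iv / CL
        = 200 / 10.3 = 19.4175 mg/L·hr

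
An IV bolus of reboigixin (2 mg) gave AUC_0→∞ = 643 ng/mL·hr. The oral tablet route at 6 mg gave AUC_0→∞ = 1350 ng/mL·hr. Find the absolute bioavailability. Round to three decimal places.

F = 0.700

F = (AUC_ev / D_ev) / (AUC_iv / D_iv)
  = (1350/6) / (643/2)
  = 225 / 321.5 = 0.6998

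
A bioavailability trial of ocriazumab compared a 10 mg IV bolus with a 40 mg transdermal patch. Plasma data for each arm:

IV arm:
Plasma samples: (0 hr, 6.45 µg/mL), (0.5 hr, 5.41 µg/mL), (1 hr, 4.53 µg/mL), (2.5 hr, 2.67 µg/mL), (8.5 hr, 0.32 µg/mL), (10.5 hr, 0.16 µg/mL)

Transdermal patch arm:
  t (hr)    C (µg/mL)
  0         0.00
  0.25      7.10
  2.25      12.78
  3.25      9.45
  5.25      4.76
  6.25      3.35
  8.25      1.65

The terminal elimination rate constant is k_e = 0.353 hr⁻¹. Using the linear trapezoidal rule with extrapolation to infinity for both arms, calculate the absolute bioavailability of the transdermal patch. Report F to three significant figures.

F = 0.721

Trapezoidal AUC_0→10.5 (IV):
  [0→0.5]: (6.45+5.41)/2 × 0.5 = 2.965
  [0.5→1]: (5.41+4.53)/2 × 0.5 = 2.485
  [1→2.5]: (4.53+2.67)/2 × 1.5 = 5.4
  [2.5→8.5]: (2.67+0.32)/2 × 6 = 8.97
  [8.5→10.5]: (0.32+0.16)/2 × 2 = 0.48
  Sum = 20.3 µg/mL·hr
IV tail: 0.16/0.353 = 0.453; AUC_iv,0→∞ = 20.3 + 0.453 = 20.753 µg/mL·hr
Trapezoidal AUC_0→8.25 (transdermal patch):
  [0→0.25]: (0.00+7.10)/2 × 0.25 = 0.8875
  [0.25→2.25]: (7.10+12.78)/2 × 2 = 19.88
  [2.25→3.25]: (12.78+9.45)/2 × 1 = 11.115
  [3.25→5.25]: (9.45+4.76)/2 × 2 = 14.21
  [5.25→6.25]: (4.76+3.35)/2 × 1 = 4.055
  [6.25→8.25]: (3.35+1.65)/2 × 2 = 5.0
  Sum = 55.1475 µg/mL·hr
transdermal patch tail: 1.65/0.353 = 4.674; AUC_ev,0→∞ = 55.1475 + 4.674 = 59.8215 µg/mL·hr
F = (AUC_ev/D_ev)/(AUC_iv/D_iv) = (59.8215/40)/(20.753/10) = 1.4955375/2.0753 = 0.7206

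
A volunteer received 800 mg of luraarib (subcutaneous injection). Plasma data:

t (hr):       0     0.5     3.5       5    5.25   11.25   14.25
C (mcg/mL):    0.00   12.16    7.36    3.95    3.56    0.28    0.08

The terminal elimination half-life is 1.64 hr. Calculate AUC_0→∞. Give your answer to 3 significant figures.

Trapezoidal AUC_0→14.25:
  [0→0.5]: (0.00+12.16)/2 × 0.5 = 3.04
  [0.5→3.5]: (12.16+7.36)/2 × 3 = 29.28
  [3.5→5]: (7.36+3.95)/2 × 1.5 = 8.4825
  [5→5.25]: (3.95+3.56)/2 × 0.25 = 0.93875
  [5.25→11.25]: (3.56+0.28)/2 × 6 = 11.52
  [11.25→14.25]: (0.28+0.08)/2 × 3 = 0.54
  Sum = 53.80125 mcg/mL·hr
k_e = ln2 / t½ = 0.693147 / 1.64 = 0.4227 hr^-1
Extrapolated tail: C_last / k_e = 0.08 / 0.4227 = 0.189
AUC_0→∞ = 53.80125 + 0.189 = 53.99025 mcg/mL·hr

AUC = 54.0 mcg/mL·hr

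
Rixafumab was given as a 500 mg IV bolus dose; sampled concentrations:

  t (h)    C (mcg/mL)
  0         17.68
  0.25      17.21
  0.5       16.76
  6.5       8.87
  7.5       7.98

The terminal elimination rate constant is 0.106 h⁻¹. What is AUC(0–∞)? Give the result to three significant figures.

AUC = 169 mcg/mL·h

Trapezoidal AUC_0→7.5:
  [0→0.25]: (17.68+17.21)/2 × 0.25 = 4.36125
  [0.25→0.5]: (17.21+16.76)/2 × 0.25 = 4.24625
  [0.5→6.5]: (16.76+8.87)/2 × 6 = 76.89
  [6.5→7.5]: (8.87+7.98)/2 × 1 = 8.425
  Sum = 93.9225 mcg/mL·h
Extrapolated tail: C_last / k_e = 7.98 / 0.106 = 75.283
AUC_0→∞ = 93.9225 + 75.283 = 169.2055 mcg/mL·h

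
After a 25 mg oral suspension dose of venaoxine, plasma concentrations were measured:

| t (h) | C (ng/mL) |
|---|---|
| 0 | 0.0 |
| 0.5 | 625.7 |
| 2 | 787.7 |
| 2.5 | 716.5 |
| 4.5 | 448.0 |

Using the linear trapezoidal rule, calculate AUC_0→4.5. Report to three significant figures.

AUC = 2760 ng/mL·h

Trapezoidal AUC_0→4.5:
  [0→0.5]: (0.0+625.7)/2 × 0.5 = 156.425
  [0.5→2]: (625.7+787.7)/2 × 1.5 = 1060.05
  [2→2.5]: (787.7+716.5)/2 × 0.5 = 376.05
  [2.5→4.5]: (716.5+448.0)/2 × 2 = 1164.5
  Sum = 2757.025 ng/mL·h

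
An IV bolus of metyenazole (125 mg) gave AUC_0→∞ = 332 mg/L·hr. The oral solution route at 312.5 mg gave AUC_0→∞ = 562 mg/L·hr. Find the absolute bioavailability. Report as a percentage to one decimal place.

F = 67.7%

F = (AUC_ev / D_ev) / (AUC_iv / D_iv)
  = (562/312.5) / (332/125)
  = 1.7984 / 2.656 = 0.6771
  = 67.71%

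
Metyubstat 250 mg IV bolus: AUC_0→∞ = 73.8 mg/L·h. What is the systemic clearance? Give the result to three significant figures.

CL = 3.39 L/h

CL = Dose_iv / AUC_0→∞
   = 250 / 73.8 = 3.38753 L/h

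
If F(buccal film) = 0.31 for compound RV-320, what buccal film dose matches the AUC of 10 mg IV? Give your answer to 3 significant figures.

D_buccal = 32.3 mg

For equal systemic exposure: F × D_ev = D_iv
D_ev = D_iv / F = 10 / 0.31 = 32.2581 mg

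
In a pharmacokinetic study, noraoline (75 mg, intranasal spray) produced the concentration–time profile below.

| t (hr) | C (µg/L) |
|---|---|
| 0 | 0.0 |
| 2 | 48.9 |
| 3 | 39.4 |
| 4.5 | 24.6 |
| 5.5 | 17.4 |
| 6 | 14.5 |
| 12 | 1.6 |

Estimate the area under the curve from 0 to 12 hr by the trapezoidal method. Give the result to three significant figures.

AUC = 218 µg/L·hr

Trapezoidal AUC_0→12:
  [0→2]: (0.0+48.9)/2 × 2 = 48.9
  [2→3]: (48.9+39.4)/2 × 1 = 44.15
  [3→4.5]: (39.4+24.6)/2 × 1.5 = 48.0
  [4.5→5.5]: (24.6+17.4)/2 × 1 = 21.0
  [5.5→6]: (17.4+14.5)/2 × 0.5 = 7.975
  [6→12]: (14.5+1.6)/2 × 6 = 48.3
  Sum = 218.325 µg/L·hr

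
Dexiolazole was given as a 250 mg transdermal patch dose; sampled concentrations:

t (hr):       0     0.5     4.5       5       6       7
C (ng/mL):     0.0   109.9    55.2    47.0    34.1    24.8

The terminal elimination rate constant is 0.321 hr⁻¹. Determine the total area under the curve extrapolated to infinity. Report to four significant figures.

Trapezoidal AUC_0→7:
  [0→0.5]: (0.0+109.9)/2 × 0.5 = 27.475
  [0.5→4.5]: (109.9+55.2)/2 × 4 = 330.2
  [4.5→5]: (55.2+47.0)/2 × 0.5 = 25.55
  [5→6]: (47.0+34.1)/2 × 1 = 40.55
  [6→7]: (34.1+24.8)/2 × 1 = 29.45
  Sum = 453.225 ng/mL·hr
Extrapolated tail: C_last / k_e = 24.8 / 0.321 = 77.259
AUC_0→∞ = 453.225 + 77.259 = 530.484 ng/mL·hr

AUC = 530.5 ng/mL·hr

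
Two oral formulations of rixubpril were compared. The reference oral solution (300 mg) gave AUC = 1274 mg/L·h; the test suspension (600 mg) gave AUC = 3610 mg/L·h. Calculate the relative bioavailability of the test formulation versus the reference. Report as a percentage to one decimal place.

F_rel = 141.7%

F_rel = (AUC_test/D_test) / (AUC_ref/D_ref)
      = (3610/600) / (1274/300)
      = 6.01667 / 4.24667 = 1.4168 = 141.68%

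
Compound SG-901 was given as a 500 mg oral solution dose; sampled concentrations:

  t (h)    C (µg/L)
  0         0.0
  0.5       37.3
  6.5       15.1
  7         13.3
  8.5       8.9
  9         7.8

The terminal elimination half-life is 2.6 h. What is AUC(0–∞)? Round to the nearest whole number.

AUC = 224 µg/L·h

Trapezoidal AUC_0→9:
  [0→0.5]: (0.0+37.3)/2 × 0.5 = 9.325
  [0.5→6.5]: (37.3+15.1)/2 × 6 = 157.2
  [6.5→7]: (15.1+13.3)/2 × 0.5 = 7.1
  [7→8.5]: (13.3+8.9)/2 × 1.5 = 16.65
  [8.5→9]: (8.9+7.8)/2 × 0.5 = 4.175
  Sum = 194.45 µg/L·h
k_e = ln2 / t½ = 0.693147 / 2.6 = 0.2666 h^-1
Extrapolated tail: C_last / k_e = 7.8 / 0.2666 = 29.257
AUC_0→∞ = 194.45 + 29.257 = 223.707 µg/L·h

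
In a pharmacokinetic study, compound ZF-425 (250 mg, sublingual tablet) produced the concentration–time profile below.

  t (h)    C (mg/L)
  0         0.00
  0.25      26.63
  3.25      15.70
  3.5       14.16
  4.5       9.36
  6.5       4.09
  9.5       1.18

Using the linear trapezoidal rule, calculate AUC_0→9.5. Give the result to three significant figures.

Trapezoidal AUC_0→9.5:
  [0→0.25]: (0.00+26.63)/2 × 0.25 = 3.32875
  [0.25→3.25]: (26.63+15.70)/2 × 3 = 63.495
  [3.25→3.5]: (15.70+14.16)/2 × 0.25 = 3.7325
  [3.5→4.5]: (14.16+9.36)/2 × 1 = 11.76
  [4.5→6.5]: (9.36+4.09)/2 × 2 = 13.45
  [6.5→9.5]: (4.09+1.18)/2 × 3 = 7.905
  Sum = 103.67125 mg/L·h

AUC = 104 mg/L·h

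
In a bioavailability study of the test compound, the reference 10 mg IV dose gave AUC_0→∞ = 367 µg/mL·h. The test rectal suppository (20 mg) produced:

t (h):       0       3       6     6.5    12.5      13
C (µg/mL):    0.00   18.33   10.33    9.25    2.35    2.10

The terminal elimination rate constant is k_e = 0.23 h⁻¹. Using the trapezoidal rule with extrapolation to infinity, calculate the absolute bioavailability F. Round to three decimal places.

F = 0.164

Trapezoidal AUC_0→13 (rectal suppository):
  [0→3]: (0.00+18.33)/2 × 3 = 27.495
  [3→6]: (18.33+10.33)/2 × 3 = 42.99
  [6→6.5]: (10.33+9.25)/2 × 0.5 = 4.895
  [6.5→12.5]: (9.25+2.35)/2 × 6 = 34.8
  [12.5→13]: (2.35+2.10)/2 × 0.5 = 1.1125
  Sum = 111.2925 µg/mL·h
Tail: C_last/k_e = 2.10/0.23 = 9.130
AUC_0→∞ (rectal suppository) = 111.2925 + 9.130 = 120.4225 µg/mL·h
F = (AUC_ev/D_ev)/(AUC_iv/D_iv) = (120.4225/20)/(367/10) = 6.021125/36.7 = 0.1641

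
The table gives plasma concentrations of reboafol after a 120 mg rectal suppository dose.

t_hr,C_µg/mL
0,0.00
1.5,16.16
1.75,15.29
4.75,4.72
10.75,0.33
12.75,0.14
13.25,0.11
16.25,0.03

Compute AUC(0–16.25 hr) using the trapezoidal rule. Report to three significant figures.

Trapezoidal AUC_0→16.25:
  [0→1.5]: (0.00+16.16)/2 × 1.5 = 12.12
  [1.5→1.75]: (16.16+15.29)/2 × 0.25 = 3.93125
  [1.75→4.75]: (15.29+4.72)/2 × 3 = 30.015
  [4.75→10.75]: (4.72+0.33)/2 × 6 = 15.15
  [10.75→12.75]: (0.33+0.14)/2 × 2 = 0.47
  [12.75→13.25]: (0.14+0.11)/2 × 0.5 = 0.0625
  [13.25→16.25]: (0.11+0.03)/2 × 3 = 0.21
  Sum = 61.95875 µg/mL·hr

AUC = 62.0 µg/mL·hr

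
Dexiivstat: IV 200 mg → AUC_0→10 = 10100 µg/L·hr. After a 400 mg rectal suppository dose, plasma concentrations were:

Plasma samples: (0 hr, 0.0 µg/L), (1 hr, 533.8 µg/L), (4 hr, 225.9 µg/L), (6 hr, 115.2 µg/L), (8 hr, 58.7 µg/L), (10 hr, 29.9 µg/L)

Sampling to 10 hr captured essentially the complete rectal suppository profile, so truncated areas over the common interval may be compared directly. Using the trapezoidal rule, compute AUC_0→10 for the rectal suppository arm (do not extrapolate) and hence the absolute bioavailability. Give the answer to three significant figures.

Trapezoidal AUC_0→10 (rectal suppository):
  [0→1]: (0.0+533.8)/2 × 1 = 266.9
  [1→4]: (533.8+225.9)/2 × 3 = 1139.55
  [4→6]: (225.9+115.2)/2 × 2 = 341.1
  [6→8]: (115.2+58.7)/2 × 2 = 173.9
  [8→10]: (58.7+29.9)/2 × 2 = 88.6
  Sum = 2010.05 µg/L·hr
F = (AUC_ev/D_ev)/(AUC_iv/D_iv) = (2010.05/400)/(10100/200) = 5.025125/50.5 = 0.0995

F = 0.0995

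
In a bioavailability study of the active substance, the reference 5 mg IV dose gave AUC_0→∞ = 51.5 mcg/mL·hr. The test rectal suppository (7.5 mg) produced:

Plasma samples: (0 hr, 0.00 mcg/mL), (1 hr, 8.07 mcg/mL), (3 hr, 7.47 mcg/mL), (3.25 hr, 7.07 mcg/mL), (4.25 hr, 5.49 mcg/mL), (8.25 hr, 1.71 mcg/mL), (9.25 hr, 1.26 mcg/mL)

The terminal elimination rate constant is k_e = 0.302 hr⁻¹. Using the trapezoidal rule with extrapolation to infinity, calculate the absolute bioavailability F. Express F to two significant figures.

Trapezoidal AUC_0→9.25 (rectal suppository):
  [0→1]: (0.00+8.07)/2 × 1 = 4.035
  [1→3]: (8.07+7.47)/2 × 2 = 15.54
  [3→3.25]: (7.47+7.07)/2 × 0.25 = 1.8175
  [3.25→4.25]: (7.07+5.49)/2 × 1 = 6.28
  [4.25→8.25]: (5.49+1.71)/2 × 4 = 14.4
  [8.25→9.25]: (1.71+1.26)/2 × 1 = 1.485
  Sum = 43.5575 mcg/mL·hr
Tail: C_last/k_e = 1.26/0.302 = 4.172
AUC_0→∞ (rectal suppository) = 43.5575 + 4.172 = 47.7295 mcg/mL·hr
F = (AUC_ev/D_ev)/(AUC_iv/D_iv) = (47.7295/7.5)/(51.5/5) = 6.36393/10.3 = 0.6179

F = 0.62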